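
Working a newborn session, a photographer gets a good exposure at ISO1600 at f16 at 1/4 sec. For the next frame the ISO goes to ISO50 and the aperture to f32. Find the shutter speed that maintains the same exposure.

ISO: 1600 → 800 → 400 → 200 → 100 → 50 — 5 stops dropped (darker).
Aperture: f/16 → f/22 → f/32 — 2 stops narrower (darker).
Net change so far: 7 stops darker. Offset with the shutter speed: 1/4 → 1/2 → 1 → 2 → 4 → 8 → 15 → 30.

30 s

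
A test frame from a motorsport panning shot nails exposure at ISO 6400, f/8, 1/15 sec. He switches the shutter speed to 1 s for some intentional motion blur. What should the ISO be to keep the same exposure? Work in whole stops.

ISO 400

Shutter speed: 1/15 → 1/8 → 1/4 → 1/2 → 1 — 4 stops slower (brighter).
Need 4 stops darker from the ISO: 6400 → 3200 → 1600 → 800 → 400.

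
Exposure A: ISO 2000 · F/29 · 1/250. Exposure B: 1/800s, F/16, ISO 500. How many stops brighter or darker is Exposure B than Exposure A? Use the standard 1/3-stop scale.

2 stops darker

Aperture: f/29 → f/25 → f/22 → f/20 → f/18 → f/16 — 1 2/3 stops wider (brighter).
Shutter speed: 1/250 → 1/320 → 1/400 → 1/500 → 1/640 → 1/800 — 1 2/3 stops faster (darker).
ISO: 2000 → 1600 → 1250 → 1000 → 800 → 640 → 500 — 2 stops dropped (darker).
Net: +1 2/3 −1 2/3 −2 = −2 stops.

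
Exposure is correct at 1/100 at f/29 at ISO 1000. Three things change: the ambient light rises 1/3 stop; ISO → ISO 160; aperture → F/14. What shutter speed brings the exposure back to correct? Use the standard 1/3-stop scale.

Scene light: 1/3 stop brighter.
ISO: 1000 → 800 → 640 → 500 → 400 → 320 → 250 → 200 → 160 — 2 2/3 stops dropped (darker).
Aperture: f/29 → f/25 → f/22 → f/20 → f/18 → f/16 → f/14 — 2 stops opened up (brighter).
Net so far: 1/3 stop darker. Shutter speed: 1/100 → 1/80.

1/80s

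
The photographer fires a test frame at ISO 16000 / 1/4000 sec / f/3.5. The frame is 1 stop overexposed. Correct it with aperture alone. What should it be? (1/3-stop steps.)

Overexposed by 1 stop → need 1 stop darker.
Aperture: f/3.5 → f/4 → f/4.5 → f/5.

f/5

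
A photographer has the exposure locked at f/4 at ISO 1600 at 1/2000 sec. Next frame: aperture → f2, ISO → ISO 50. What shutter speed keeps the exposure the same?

Aperture: f/4 → f/2.8 → f/2 — 2 stops larger aperture (brighter).
ISO: 1600 → 800 → 400 → 200 → 100 → 50 — 5 stops dropped (darker).
Net change so far: 3 stops darker. Offset with the shutter speed: 1/2000 → 1/1000 → 1/500 → 1/250.

1/250s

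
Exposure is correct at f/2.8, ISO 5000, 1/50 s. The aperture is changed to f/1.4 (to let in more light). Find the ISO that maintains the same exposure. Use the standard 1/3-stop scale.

ISO 1250

Aperture: f/2.8 → f/2.5 → f/2.2 → f/2 → f/1.8 → f/1.6 → f/1.4 — 2 stops opened up (brighter).
Need 2 stops darker from the ISO: 5000 → 4000 → 3200 → 2500 → 2000 → 1600 → 1250.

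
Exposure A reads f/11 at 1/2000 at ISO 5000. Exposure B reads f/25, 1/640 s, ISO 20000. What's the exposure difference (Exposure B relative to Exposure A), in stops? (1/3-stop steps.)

1 1/3 stops brighter

Aperture: f/11 → f/13 → f/14 → f/16 → f/18 → f/20 → f/22 → f/25 — 2 1/3 stops stopped down (darker).
Shutter speed: 1/2000 → 1/1600 → 1/1250 → 1/1000 → 1/800 → 1/640 — 1 2/3 stops longer (brighter).
ISO: 5000 → 6400 → 8000 → 10000 → 12800 → 16000 → 20000 — 2 stops raised (brighter).
Net: −2 1/3 +1 2/3 +2 = +1 1/3 stops.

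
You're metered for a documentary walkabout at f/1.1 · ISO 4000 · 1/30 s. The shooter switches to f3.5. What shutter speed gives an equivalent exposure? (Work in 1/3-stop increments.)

Aperture: f/1.1 → f/1.2 → f/1.4 → f/1.6 → f/1.8 → f/2 → f/2.2 → f/2.5 → f/2.8 → f/3.2 → f/3.5 — 3 1/3 stops narrower (darker).
Need 3 1/3 stops brighter from the shutter speed: 1/30 → 1/25 → 1/20 → 1/15 → 1/13 → 1/10 → 1/8 → 1/6 → 1/5 → 1/4 → 0.3.

0.3 s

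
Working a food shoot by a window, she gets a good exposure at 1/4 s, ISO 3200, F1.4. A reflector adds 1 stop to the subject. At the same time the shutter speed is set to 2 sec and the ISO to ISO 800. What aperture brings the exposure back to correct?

f/2.8

Scene light: 1 stop brighter.
Shutter speed: 1/4 → 1/2 → 1 → 2 — 3 stops slower (brighter).
ISO: 3200 → 1600 → 800 — 2 stops lower (darker).
Net so far: 2 stops brighter. Aperture: f/1.4 → f/2 → f/2.8.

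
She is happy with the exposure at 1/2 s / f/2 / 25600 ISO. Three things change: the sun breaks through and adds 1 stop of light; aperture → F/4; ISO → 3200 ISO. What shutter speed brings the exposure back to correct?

Scene light: 1 stop brighter.
Aperture: f/2 → f/2.8 → f/4 — 2 stops narrower (darker).
ISO: 25600 → 12800 → 6400 → 3200 — 3 stops lower (darker).
Net so far: 4 stops darker. Shutter speed: 1/2 → 1 → 2 → 4 → 8.

8 s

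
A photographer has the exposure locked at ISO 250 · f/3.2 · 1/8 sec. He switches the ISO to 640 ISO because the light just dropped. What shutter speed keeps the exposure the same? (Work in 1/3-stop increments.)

ISO: 250 → 320 → 400 → 500 → 640 — 1 1/3 stops raised (brighter).
Need 1 1/3 stops darker from the shutter speed: 1/8 → 1/10 → 1/13 → 1/15 → 1/20.

1/20s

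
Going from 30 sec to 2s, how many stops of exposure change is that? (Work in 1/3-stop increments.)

4 stops

30 → 25 → 20 → 15 → 13 → 10 → 8 → 6 → 5 → 4 → 3.2 → 2.5 → 2 — count the steps: 12 third-stops = 4 stops.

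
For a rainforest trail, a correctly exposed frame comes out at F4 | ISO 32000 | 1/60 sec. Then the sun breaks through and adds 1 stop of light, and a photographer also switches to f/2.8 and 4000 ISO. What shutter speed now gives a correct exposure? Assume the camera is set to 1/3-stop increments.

1/30s

Scene light: 1 stop brighter.
Aperture: f/4 → f/3.5 → f/3.2 → f/2.8 — 1 stop larger aperture (brighter).
ISO: 32000 → 25600 → 20000 → 16000 → 12800 → 10000 → 8000 → 6400 → 5000 → 4000 — 3 stops dropped (darker).
Net so far: 1 stop darker. Shutter speed: 1/60 → 1/50 → 1/40 → 1/30.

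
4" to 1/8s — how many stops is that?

4 → 2 → 1 → 1/2 → 1/4 → 1/8 — count the steps: 5 stops.

5 stops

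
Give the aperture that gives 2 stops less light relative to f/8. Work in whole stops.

Aperture: f/8 → f/11 → f/16 — 2 stops smaller aperture (darker).

f/16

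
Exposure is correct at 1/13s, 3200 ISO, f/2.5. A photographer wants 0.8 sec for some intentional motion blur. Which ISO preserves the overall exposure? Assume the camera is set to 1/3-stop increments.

Shutter speed: 1/13 → 1/10 → 1/8 → 1/6 → 1/5 → 1/4 → 0.3 → 0.4 → 0.5 → 0.6 → 0.8 — 3 1/3 stops slower (brighter).
Need 3 1/3 stops darker from the ISO: 3200 → 2500 → 2000 → 1600 → 1250 → 1000 → 800 → 640 → 500 → 400 → 320.

ISO 320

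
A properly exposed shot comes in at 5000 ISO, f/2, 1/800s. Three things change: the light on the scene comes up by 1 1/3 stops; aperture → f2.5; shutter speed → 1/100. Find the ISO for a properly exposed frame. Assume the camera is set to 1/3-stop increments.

ISO 400

Scene light: 1 1/3 stops brighter.
Aperture: f/2 → f/2.2 → f/2.5 — 2/3 stop smaller aperture (darker).
Shutter speed: 1/800 → 1/640 → 1/500 → 1/400 → 1/320 → 1/250 → 1/200 → 1/160 → 1/125 → 1/100 — 3 stops slower (brighter).
Net so far: 3 2/3 stops brighter. ISO: 5000 → 4000 → 3200 → 2500 → 2000 → 1600 → 1250 → 1000 → 800 → 640 → 500 → 400.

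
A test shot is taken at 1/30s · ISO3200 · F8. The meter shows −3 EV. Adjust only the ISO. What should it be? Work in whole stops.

Underexposed by 3 stops → need 3 stops brighter.
ISO: 3200 → 6400 → 12800 → 25600.

ISO 25600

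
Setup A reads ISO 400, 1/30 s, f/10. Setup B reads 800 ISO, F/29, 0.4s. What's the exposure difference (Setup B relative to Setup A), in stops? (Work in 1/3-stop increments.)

1 2/3 stops brighter

Aperture: f/10 → f/11 → f/13 → f/14 → f/16 → f/18 → f/20 → f/22 → f/25 → f/29 — 3 stops stopped down (darker).
Shutter speed: 1/30 → 1/25 → 1/20 → 1/15 → 1/13 → 1/10 → 1/8 → 1/6 → 1/5 → 1/4 → 0.3 → 0.4 — 3 2/3 stops longer (brighter).
ISO: 400 → 500 → 640 → 800 — 1 stop raised (brighter).
Net: −3 +3 2/3 +1 = +1 2/3 stops.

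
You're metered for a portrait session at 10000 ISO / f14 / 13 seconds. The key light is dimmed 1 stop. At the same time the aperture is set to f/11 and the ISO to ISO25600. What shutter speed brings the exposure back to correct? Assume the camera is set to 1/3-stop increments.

6 s

Scene light: 1 stop darker.
Aperture: f/14 → f/13 → f/11 — 2/3 stop larger aperture (brighter).
ISO: 10000 → 12800 → 16000 → 20000 → 25600 — 1 1/3 stops raised (brighter).
Net so far: 1 stop brighter. Shutter speed: 13 → 10 → 8 → 6.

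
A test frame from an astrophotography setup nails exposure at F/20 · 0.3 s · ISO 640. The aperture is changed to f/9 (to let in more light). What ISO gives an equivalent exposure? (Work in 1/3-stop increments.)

Aperture: f/20 → f/18 → f/16 → f/14 → f/13 → f/11 → f/10 → f/9 — 2 1/3 stops opened up (brighter).
Need 2 1/3 stops darker from the ISO: 640 → 500 → 400 → 320 → 250 → 200 → 160 → 125.

ISO 125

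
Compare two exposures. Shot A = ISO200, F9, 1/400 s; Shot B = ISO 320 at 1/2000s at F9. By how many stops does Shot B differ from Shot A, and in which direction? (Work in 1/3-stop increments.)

Aperture: unchanged.
Shutter speed: 1/400 → 1/500 → 1/640 → 1/800 → 1/1000 → 1/1250 → 1/1600 → 1/2000 — 2 1/3 stops faster (darker).
ISO: 200 → 250 → 320 — 2/3 stop raised (brighter).
Net: −2 1/3 +2/3 = −1 2/3 stops.

1 2/3 stops darker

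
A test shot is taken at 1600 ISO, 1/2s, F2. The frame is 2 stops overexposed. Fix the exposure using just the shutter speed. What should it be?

Overexposed by 2 stops → need 2 stops darker.
Shutter speed: 1/2 → 1/4 → 1/8.

1/8s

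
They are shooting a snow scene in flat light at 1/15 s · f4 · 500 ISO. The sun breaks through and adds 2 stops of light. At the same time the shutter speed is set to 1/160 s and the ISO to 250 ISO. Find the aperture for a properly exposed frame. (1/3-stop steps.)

Scene light: 2 stops brighter.
Shutter speed: 1/15 → 1/20 → 1/25 → 1/30 → 1/40 → 1/50 → 1/60 → 1/80 → 1/100 → 1/125 → 1/160 — 3 1/3 stops faster (darker).
ISO: 500 → 400 → 320 → 250 — 1 stop lower (darker).
Net so far: 2 1/3 stops darker. Aperture: f/4 → f/3.5 → f/3.2 → f/2.8 → f/2.5 → f/2.2 → f/2 → f/1.8.

f/1.8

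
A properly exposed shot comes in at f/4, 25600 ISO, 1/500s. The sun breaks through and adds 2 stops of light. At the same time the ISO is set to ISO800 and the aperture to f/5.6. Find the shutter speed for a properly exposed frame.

Scene light: 2 stops brighter.
ISO: 25600 → 12800 → 6400 → 3200 → 1600 → 800 — 5 stops dropped (darker).
Aperture: f/4 → f/5.6 — 1 stop stopped down (darker).
Net so far: 4 stops darker. Shutter speed: 1/500 → 1/250 → 1/125 → 1/60 → 1/30.

1/30s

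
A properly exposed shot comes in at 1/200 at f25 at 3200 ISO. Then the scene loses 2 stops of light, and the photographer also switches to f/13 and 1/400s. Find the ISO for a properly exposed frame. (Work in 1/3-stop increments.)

Scene light: 2 stops darker.
Aperture: f/25 → f/22 → f/20 → f/18 → f/16 → f/14 → f/13 — 2 stops wider (brighter).
Shutter speed: 1/200 → 1/250 → 1/320 → 1/400 — 1 stop faster (darker).
Net so far: 1 stop darker. ISO: 3200 → 4000 → 5000 → 6400.

ISO 6400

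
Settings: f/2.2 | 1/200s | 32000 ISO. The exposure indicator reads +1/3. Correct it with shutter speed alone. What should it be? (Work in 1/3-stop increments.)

Overexposed by 1/3 stop → need 1/3 stop darker.
Shutter speed: 1/200 → 1/250.

1/250s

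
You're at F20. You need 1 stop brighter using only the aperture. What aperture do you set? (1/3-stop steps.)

f/14

Aperture: f/20 → f/18 → f/16 → f/14 — 1 stop wider (brighter).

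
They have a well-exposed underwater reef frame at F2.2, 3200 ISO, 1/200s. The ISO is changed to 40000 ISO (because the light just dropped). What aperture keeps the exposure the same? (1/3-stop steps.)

f/8

ISO: 3200 → 4000 → 5000 → 6400 → 8000 → 10000 → 12800 → 16000 → 20000 → 25600 → 32000 → 40000 — 3 2/3 stops higher (brighter).
Need 3 2/3 stops darker from the aperture: f/2.2 → f/2.5 → f/2.8 → f/3.2 → f/3.5 → f/4 → f/4.5 → f/5 → f/5.6 → f/6.3 → f/7.1 → f/8.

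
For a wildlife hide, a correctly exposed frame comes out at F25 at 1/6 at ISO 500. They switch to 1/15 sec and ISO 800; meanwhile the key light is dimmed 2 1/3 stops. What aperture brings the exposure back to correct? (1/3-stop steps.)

f/9

Scene light: 2 1/3 stops darker.
Shutter speed: 1/6 → 1/8 → 1/10 → 1/13 → 1/15 — 1 1/3 stops faster (darker).
ISO: 500 → 640 → 800 — 2/3 stop raised (brighter).
Net so far: 3 stops darker. Aperture: f/25 → f/22 → f/20 → f/18 → f/16 → f/14 → f/13 → f/11 → f/10 → f/9.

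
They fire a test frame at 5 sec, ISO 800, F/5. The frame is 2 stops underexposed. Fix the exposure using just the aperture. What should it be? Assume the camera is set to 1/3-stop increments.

Underexposed by 2 stops → need 2 stops brighter.
Aperture: f/5 → f/4.5 → f/4 → f/3.5 → f/3.2 → f/2.8 → f/2.5.

f/2.5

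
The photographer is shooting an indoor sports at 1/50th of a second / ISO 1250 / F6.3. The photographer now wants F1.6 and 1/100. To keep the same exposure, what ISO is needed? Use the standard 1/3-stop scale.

Aperture: f/6.3 → f/5.6 → f/5 → f/4.5 → f/4 → f/3.5 → f/3.2 → f/2.8 → f/2.5 → f/2.2 → f/2 → f/1.8 → f/1.6 — 4 stops wider (brighter).
Shutter speed: 1/50 → 1/60 → 1/80 → 1/100 — 1 stop shorter (darker).
Net change so far: 3 stops brighter. Offset with the ISO: 1250 → 1000 → 800 → 640 → 500 → 400 → 320 → 250 → 200 → 160.

ISO 160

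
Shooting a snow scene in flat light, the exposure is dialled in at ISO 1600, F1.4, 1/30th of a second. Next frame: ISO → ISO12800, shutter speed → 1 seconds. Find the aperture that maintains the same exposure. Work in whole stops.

f/22

ISO: 1600 → 3200 → 6400 → 12800 — 3 stops higher (brighter).
Shutter speed: 1/30 → 1/15 → 1/8 → 1/4 → 1/2 → 1 — 5 stops slower (brighter).
Net change so far: 8 stops brighter. Offset with the aperture: f/1.4 → f/2 → f/2.8 → f/4 → f/5.6 → f/8 → f/11 → f/16 → f/22.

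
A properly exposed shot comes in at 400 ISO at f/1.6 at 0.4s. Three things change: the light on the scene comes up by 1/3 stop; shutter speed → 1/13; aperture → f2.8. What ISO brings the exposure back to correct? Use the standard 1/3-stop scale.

ISO 5000

Scene light: 1/3 stop brighter.
Shutter speed: 0.4 → 0.3 → 1/4 → 1/5 → 1/6 → 1/8 → 1/10 → 1/13 — 2 1/3 stops shorter (darker).
Aperture: f/1.6 → f/1.8 → f/2 → f/2.2 → f/2.5 → f/2.8 — 1 2/3 stops narrower (darker).
Net so far: 3 2/3 stops darker. ISO: 400 → 500 → 640 → 800 → 1000 → 1250 → 1600 → 2000 → 2500 → 3200 → 4000 → 5000.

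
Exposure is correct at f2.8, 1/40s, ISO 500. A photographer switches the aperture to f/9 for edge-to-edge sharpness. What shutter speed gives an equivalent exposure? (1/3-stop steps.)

Aperture: f/2.8 → f/3.2 → f/3.5 → f/4 → f/4.5 → f/5 → f/5.6 → f/6.3 → f/7.1 → f/8 → f/9 — 3 1/3 stops narrower (darker).
Need 3 1/3 stops brighter from the shutter speed: 1/40 → 1/30 → 1/25 → 1/20 → 1/15 → 1/13 → 1/10 → 1/8 → 1/6 → 1/5 → 1/4.

1/4s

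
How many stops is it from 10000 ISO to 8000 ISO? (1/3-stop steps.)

10000 → 8000 — count the steps: 1 third-stops = 1/3 stop.

1/3 stop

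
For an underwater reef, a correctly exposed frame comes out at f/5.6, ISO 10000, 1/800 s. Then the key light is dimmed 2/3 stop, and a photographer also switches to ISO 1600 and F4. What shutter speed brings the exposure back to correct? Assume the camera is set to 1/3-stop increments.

Scene light: 2/3 stop darker.
ISO: 10000 → 8000 → 6400 → 5000 → 4000 → 3200 → 2500 → 2000 → 1600 — 2 2/3 stops dropped (darker).
Aperture: f/5.6 → f/5 → f/4.5 → f/4 — 1 stop larger aperture (brighter).
Net so far: 2 1/3 stops darker. Shutter speed: 1/800 → 1/640 → 1/500 → 1/400 → 1/320 → 1/250 → 1/200 → 1/160.

1/160s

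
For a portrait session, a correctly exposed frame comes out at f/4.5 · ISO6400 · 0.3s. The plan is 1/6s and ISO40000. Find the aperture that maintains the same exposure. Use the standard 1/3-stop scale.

f/8

Shutter speed: 0.3 → 1/4 → 1/5 → 1/6 — 1 stop faster (darker).
ISO: 6400 → 8000 → 10000 → 12800 → 16000 → 20000 → 25600 → 32000 → 40000 — 2 2/3 stops higher (brighter).
Net change so far: 1 2/3 stops brighter. Offset with the aperture: f/4.5 → f/5 → f/5.6 → f/6.3 → f/7.1 → f/8.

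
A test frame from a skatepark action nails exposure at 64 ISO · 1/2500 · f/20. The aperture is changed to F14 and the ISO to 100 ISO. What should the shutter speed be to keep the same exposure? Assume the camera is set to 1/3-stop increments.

Aperture: f/20 → f/18 → f/16 → f/14 — 1 stop wider (brighter).
ISO: 64 → 80 → 100 — 2/3 stop raised (brighter).
Net change so far: 1 2/3 stops brighter. Offset with the shutter speed: 1/2500 → 1/3200 → 1/4000 → 1/5000 → 1/6400 → 1/8000.

1/8000s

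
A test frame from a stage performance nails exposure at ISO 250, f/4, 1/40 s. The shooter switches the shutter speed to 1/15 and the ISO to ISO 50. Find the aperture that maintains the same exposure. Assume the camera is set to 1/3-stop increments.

f/2.8

Shutter speed: 1/40 → 1/30 → 1/25 → 1/20 → 1/15 — 1 1/3 stops slower (brighter).
ISO: 250 → 200 → 160 → 125 → 100 → 80 → 64 → 50 — 2 1/3 stops dropped (darker).
Net change so far: 1 stop darker. Offset with the aperture: f/4 → f/3.5 → f/3.2 → f/2.8.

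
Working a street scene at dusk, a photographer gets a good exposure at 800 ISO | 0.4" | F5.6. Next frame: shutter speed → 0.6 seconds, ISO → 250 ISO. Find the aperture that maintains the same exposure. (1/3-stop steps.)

Shutter speed: 0.4 → 0.5 → 0.6 — 2/3 stop slower (brighter).
ISO: 800 → 640 → 500 → 400 → 320 → 250 — 1 2/3 stops dropped (darker).
Net change so far: 1 stop darker. Offset with the aperture: f/5.6 → f/5 → f/4.5 → f/4.

f/4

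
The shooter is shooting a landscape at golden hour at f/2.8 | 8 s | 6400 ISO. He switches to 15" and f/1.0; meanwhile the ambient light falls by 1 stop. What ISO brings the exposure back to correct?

ISO 800

Scene light: 1 stop darker.
Shutter speed: 8 → 15 — 1 stop longer (brighter).
Aperture: f/2.8 → f/2 → f/1.4 → f/1.0 — 3 stops opened up (brighter).
Net so far: 3 stops brighter. ISO: 6400 → 3200 → 1600 → 800.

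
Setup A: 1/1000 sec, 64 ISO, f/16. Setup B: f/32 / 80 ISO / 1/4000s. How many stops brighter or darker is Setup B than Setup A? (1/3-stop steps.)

Aperture: f/16 → f/18 → f/20 → f/22 → f/25 → f/29 → f/32 — 2 stops narrower (darker).
Shutter speed: 1/1000 → 1/1250 → 1/1600 → 1/2000 → 1/2500 → 1/3200 → 1/4000 — 2 stops shorter (darker).
ISO: 64 → 80 — 1/3 stop raised (brighter).
Net: −2 −2 +1/3 = −3 2/3 stops.

3 2/3 stops darker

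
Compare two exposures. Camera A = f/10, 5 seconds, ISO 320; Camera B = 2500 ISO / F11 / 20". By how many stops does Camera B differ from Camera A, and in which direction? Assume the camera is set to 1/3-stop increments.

Aperture: f/10 → f/11 — 1/3 stop stopped down (darker).
Shutter speed: 5 → 6 → 8 → 10 → 13 → 15 → 20 — 2 stops longer (brighter).
ISO: 320 → 400 → 500 → 640 → 800 → 1000 → 1250 → 1600 → 2000 → 2500 — 3 stops raised (brighter).
Net: −1/3 +2 +3 = +4 2/3 stops.

4 2/3 stops brighter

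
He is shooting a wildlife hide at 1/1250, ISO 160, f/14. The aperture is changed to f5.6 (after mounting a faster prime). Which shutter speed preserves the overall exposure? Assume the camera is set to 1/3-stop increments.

1/8000s

Aperture: f/14 → f/13 → f/11 → f/10 → f/9 → f/8 → f/7.1 → f/6.3 → f/5.6 — 2 2/3 stops larger aperture (brighter).
Need 2 2/3 stops darker from the shutter speed: 1/1250 → 1/1600 → 1/2000 → 1/2500 → 1/3200 → 1/4000 → 1/5000 → 1/6400 → 1/8000.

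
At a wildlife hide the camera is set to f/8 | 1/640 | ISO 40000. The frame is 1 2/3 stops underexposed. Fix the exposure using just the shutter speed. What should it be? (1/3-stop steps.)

1/200s

Underexposed by 1 2/3 stops → need 1 2/3 stops brighter.
Shutter speed: 1/640 → 1/500 → 1/400 → 1/320 → 1/250 → 1/200.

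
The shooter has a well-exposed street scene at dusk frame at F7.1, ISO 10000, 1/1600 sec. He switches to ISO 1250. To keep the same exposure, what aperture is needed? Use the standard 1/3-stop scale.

ISO: 10000 → 8000 → 6400 → 5000 → 4000 → 3200 → 2500 → 2000 → 1600 → 1250 — 3 stops dropped (darker).
Need 3 stops brighter from the aperture: f/7.1 → f/6.3 → f/5.6 → f/5 → f/4.5 → f/4 → f/3.5 → f/3.2 → f/2.8 → f/2.5.

f/2.5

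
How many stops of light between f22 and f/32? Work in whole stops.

f/22 → f/32 — count the steps: 1 stop.

1 stop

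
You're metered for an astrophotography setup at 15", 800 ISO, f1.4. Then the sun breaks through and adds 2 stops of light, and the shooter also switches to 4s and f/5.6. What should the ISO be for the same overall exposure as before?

ISO 12800

Scene light: 2 stops brighter.
Shutter speed: 15 → 8 → 4 — 2 stops shorter (darker).
Aperture: f/1.4 → f/2 → f/2.8 → f/4 → f/5.6 — 4 stops smaller aperture (darker).
Net so far: 4 stops darker. ISO: 800 → 1600 → 3200 → 6400 → 12800.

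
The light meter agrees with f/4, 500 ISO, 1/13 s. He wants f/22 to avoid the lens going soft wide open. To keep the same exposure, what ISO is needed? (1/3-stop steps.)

Aperture: f/4 → f/4.5 → f/5 → f/5.6 → f/6.3 → f/7.1 → f/8 → f/9 → f/10 → f/11 → f/13 → f/14 → f/16 → f/18 → f/20 → f/22 — 5 stops smaller aperture (darker).
Need 5 stops brighter from the ISO: 500 → 640 → 800 → 1000 → 1250 → 1600 → 2000 → 2500 → 3200 → 4000 → 5000 → 6400 → 8000 → 10000 → 12800 → 16000.

ISO 16000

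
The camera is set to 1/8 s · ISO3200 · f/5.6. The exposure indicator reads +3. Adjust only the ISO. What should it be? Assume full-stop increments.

Overexposed by 3 stops → need 3 stops darker.
ISO: 3200 → 1600 → 800 → 400.

ISO 400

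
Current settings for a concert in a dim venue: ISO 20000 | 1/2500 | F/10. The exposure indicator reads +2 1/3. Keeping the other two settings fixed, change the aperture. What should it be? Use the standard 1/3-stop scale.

Overexposed by 2 1/3 stops → need 2 1/3 stops darker.
Aperture: f/10 → f/11 → f/13 → f/14 → f/16 → f/18 → f/20 → f/22.

f/22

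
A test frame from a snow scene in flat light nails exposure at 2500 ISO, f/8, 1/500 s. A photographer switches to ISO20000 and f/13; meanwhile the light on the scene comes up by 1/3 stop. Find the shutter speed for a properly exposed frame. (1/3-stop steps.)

Scene light: 1/3 stop brighter.
ISO: 2500 → 3200 → 4000 → 5000 → 6400 → 8000 → 10000 → 12800 → 16000 → 20000 — 3 stops raised (brighter).
Aperture: f/8 → f/9 → f/10 → f/11 → f/13 — 1 1/3 stops smaller aperture (darker).
Net so far: 2 stops brighter. Shutter speed: 1/500 → 1/640 → 1/800 → 1/1000 → 1/1250 → 1/1600 → 1/2000.

1/2000s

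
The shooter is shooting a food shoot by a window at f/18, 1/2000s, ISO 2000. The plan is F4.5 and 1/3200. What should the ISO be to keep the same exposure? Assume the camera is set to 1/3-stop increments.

ISO 200

Aperture: f/18 → f/16 → f/14 → f/13 → f/11 → f/10 → f/9 → f/8 → f/7.1 → f/6.3 → f/5.6 → f/5 → f/4.5 — 4 stops larger aperture (brighter).
Shutter speed: 1/2000 → 1/2500 → 1/3200 — 2/3 stop shorter (darker).
Net change so far: 3 1/3 stops brighter. Offset with the ISO: 2000 → 1600 → 1250 → 1000 → 800 → 640 → 500 → 400 → 320 → 250 → 200.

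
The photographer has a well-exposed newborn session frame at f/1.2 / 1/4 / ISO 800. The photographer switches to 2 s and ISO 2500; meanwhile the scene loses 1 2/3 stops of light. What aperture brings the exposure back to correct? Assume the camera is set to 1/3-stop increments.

f/3.5

Scene light: 1 2/3 stops darker.
Shutter speed: 1/4 → 0.3 → 0.4 → 0.5 → 0.6 → 0.8 → 1 → 1.3 → 1.6 → 2 — 3 stops longer (brighter).
ISO: 800 → 1000 → 1250 → 1600 → 2000 → 2500 — 1 2/3 stops raised (brighter).
Net so far: 3 stops brighter. Aperture: f/1.2 → f/1.4 → f/1.6 → f/1.8 → f/2 → f/2.2 → f/2.5 → f/2.8 → f/3.2 → f/3.5.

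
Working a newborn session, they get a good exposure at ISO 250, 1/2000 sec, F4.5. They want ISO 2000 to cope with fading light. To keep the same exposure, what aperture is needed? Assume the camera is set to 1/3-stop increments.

f/13

ISO: 250 → 320 → 400 → 500 → 640 → 800 → 1000 → 1250 → 1600 → 2000 — 3 stops raised (brighter).
Need 3 stops darker from the aperture: f/4.5 → f/5 → f/5.6 → f/6.3 → f/7.1 → f/8 → f/9 → f/10 → f/11 → f/13.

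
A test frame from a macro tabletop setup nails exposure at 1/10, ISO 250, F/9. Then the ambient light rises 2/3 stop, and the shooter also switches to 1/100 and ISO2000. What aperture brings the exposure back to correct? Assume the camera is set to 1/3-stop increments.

f/10

Scene light: 2/3 stop brighter.
Shutter speed: 1/10 → 1/13 → 1/15 → 1/20 → 1/25 → 1/30 → 1/40 → 1/50 → 1/60 → 1/80 → 1/100 — 3 1/3 stops faster (darker).
ISO: 250 → 320 → 400 → 500 → 640 → 800 → 1000 → 1250 → 1600 → 2000 — 3 stops higher (brighter).
Net so far: 1/3 stop brighter. Aperture: f/9 → f/10.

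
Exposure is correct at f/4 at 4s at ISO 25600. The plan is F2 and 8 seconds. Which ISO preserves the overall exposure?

Aperture: f/4 → f/2.8 → f/2 — 2 stops larger aperture (brighter).
Shutter speed: 4 → 8 — 1 stop slower (brighter).
Net change so far: 3 stops brighter. Offset with the ISO: 25600 → 12800 → 6400 → 3200.

ISO 3200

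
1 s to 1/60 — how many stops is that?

6 stops

1 → 1/2 → 1/4 → 1/8 → 1/15 → 1/30 → 1/60 — count the steps: 6 stops.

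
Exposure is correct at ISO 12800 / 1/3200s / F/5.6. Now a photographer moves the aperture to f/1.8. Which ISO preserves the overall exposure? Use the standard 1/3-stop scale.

Aperture: f/5.6 → f/5 → f/4.5 → f/4 → f/3.5 → f/3.2 → f/2.8 → f/2.5 → f/2.2 → f/2 → f/1.8 — 3 1/3 stops larger aperture (brighter).
Need 3 1/3 stops darker from the ISO: 12800 → 10000 → 8000 → 6400 → 5000 → 4000 → 3200 → 2500 → 2000 → 1600 → 1250.

ISO 1250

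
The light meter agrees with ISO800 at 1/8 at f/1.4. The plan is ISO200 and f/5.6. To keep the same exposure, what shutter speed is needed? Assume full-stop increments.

8 s

ISO: 800 → 400 → 200 — 2 stops dropped (darker).
Aperture: f/1.4 → f/2 → f/2.8 → f/4 → f/5.6 — 4 stops smaller aperture (darker).
Net change so far: 6 stops darker. Offset with the shutter speed: 1/8 → 1/4 → 1/2 → 1 → 2 → 4 → 8.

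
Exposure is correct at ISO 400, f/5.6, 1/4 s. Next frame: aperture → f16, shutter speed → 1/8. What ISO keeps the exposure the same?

Aperture: f/5.6 → f/8 → f/11 → f/16 — 3 stops stopped down (darker).
Shutter speed: 1/4 → 1/8 — 1 stop shorter (darker).
Net change so far: 4 stops darker. Offset with the ISO: 400 → 800 → 1600 → 3200 → 6400.

ISO 6400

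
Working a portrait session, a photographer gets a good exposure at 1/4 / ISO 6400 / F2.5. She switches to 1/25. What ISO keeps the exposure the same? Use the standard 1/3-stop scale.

Shutter speed: 1/4 → 1/5 → 1/6 → 1/8 → 1/10 → 1/13 → 1/15 → 1/20 → 1/25 — 2 2/3 stops shorter (darker).
Need 2 2/3 stops brighter from the ISO: 6400 → 8000 → 10000 → 12800 → 16000 → 20000 → 25600 → 32000 → 40000.

ISO 40000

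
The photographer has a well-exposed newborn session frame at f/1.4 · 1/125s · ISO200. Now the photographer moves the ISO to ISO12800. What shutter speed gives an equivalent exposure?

ISO: 200 → 400 → 800 → 1600 → 3200 → 6400 → 12800 — 6 stops raised (brighter).
Need 6 stops darker from the shutter speed: 1/125 → 1/250 → 1/500 → 1/1000 → 1/2000 → 1/4000 → 1/8000.

1/8000s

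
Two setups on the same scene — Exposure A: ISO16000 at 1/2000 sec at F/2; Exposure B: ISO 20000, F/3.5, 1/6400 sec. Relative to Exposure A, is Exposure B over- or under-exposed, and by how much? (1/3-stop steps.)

3 stops darker

Aperture: f/2 → f/2.2 → f/2.5 → f/2.8 → f/3.2 → f/3.5 — 1 2/3 stops narrower (darker).
Shutter speed: 1/2000 → 1/2500 → 1/3200 → 1/4000 → 1/5000 → 1/6400 — 1 2/3 stops shorter (darker).
ISO: 16000 → 20000 — 1/3 stop raised (brighter).
Net: −1 2/3 −1 2/3 +1/3 = −3 stops.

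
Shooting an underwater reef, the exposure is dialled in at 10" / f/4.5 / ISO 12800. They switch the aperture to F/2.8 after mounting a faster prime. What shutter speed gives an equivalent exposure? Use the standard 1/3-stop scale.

4 s

Aperture: f/4.5 → f/4 → f/3.5 → f/3.2 → f/2.8 — 1 1/3 stops opened up (brighter).
Need 1 1/3 stops darker from the shutter speed: 10 → 8 → 6 → 5 → 4.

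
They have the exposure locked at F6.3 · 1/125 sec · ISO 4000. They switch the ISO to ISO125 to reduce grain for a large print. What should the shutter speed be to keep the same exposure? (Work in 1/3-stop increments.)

1/4s

ISO: 4000 → 3200 → 2500 → 2000 → 1600 → 1250 → 1000 → 800 → 640 → 500 → 400 → 320 → 250 → 200 → 160 → 125 — 5 stops dropped (darker).
Need 5 stops brighter from the shutter speed: 1/125 → 1/100 → 1/80 → 1/60 → 1/50 → 1/40 → 1/30 → 1/25 → 1/20 → 1/15 → 1/13 → 1/10 → 1/8 → 1/6 → 1/5 → 1/4.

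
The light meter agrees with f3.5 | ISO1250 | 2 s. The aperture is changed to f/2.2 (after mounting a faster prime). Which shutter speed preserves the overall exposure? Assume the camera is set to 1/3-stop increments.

Aperture: f/3.5 → f/3.2 → f/2.8 → f/2.5 → f/2.2 — 1 1/3 stops opened up (brighter).
Need 1 1/3 stops darker from the shutter speed: 2 → 1.6 → 1.3 → 1 → 0.8.

0.8 s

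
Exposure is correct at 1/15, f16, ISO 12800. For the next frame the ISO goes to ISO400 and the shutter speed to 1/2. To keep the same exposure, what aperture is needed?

f/8

ISO: 12800 → 6400 → 3200 → 1600 → 800 → 400 — 5 stops dropped (darker).
Shutter speed: 1/15 → 1/8 → 1/4 → 1/2 — 3 stops slower (brighter).
Net change so far: 2 stops darker. Offset with the aperture: f/16 → f/11 → f/8.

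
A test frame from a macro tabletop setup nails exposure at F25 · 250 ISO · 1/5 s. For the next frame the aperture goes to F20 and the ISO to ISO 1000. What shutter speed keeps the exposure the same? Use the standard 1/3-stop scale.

1/30s

Aperture: f/25 → f/22 → f/20 — 2/3 stop wider (brighter).
ISO: 250 → 320 → 400 → 500 → 640 → 800 → 1000 — 2 stops raised (brighter).
Net change so far: 2 2/3 stops brighter. Offset with the shutter speed: 1/5 → 1/6 → 1/8 → 1/10 → 1/13 → 1/15 → 1/20 → 1/25 → 1/30.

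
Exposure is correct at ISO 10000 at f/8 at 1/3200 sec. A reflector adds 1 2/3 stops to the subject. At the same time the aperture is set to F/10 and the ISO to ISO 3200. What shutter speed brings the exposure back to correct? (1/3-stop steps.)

Scene light: 1 2/3 stops brighter.
Aperture: f/8 → f/9 → f/10 — 2/3 stop stopped down (darker).
ISO: 10000 → 8000 → 6400 → 5000 → 4000 → 3200 — 1 2/3 stops dropped (darker).
Net so far: 2/3 stop darker. Shutter speed: 1/3200 → 1/2500 → 1/2000.

1/2000s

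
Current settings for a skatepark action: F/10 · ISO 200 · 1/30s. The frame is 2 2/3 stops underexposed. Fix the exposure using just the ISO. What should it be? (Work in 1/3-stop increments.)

Underexposed by 2 2/3 stops → need 2 2/3 stops brighter.
ISO: 200 → 250 → 320 → 400 → 500 → 640 → 800 → 1000 → 1250.

ISO 1250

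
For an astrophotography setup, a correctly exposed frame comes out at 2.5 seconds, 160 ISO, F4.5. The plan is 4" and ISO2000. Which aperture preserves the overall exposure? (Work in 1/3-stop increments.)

f/20

Shutter speed: 2.5 → 3.2 → 4 — 2/3 stop slower (brighter).
ISO: 160 → 200 → 250 → 320 → 400 → 500 → 640 → 800 → 1000 → 1250 → 1600 → 2000 — 3 2/3 stops higher (brighter).
Net change so far: 4 1/3 stops brighter. Offset with the aperture: f/4.5 → f/5 → f/5.6 → f/6.3 → f/7.1 → f/8 → f/9 → f/10 → f/11 → f/13 → f/14 → f/16 → f/18 → f/20.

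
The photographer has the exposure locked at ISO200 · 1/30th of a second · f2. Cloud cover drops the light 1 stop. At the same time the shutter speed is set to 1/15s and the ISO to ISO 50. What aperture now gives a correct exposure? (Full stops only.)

f/1.0

Scene light: 1 stop darker.
Shutter speed: 1/30 → 1/15 — 1 stop slower (brighter).
ISO: 200 → 100 → 50 — 2 stops lower (darker).
Net so far: 2 stops darker. Aperture: f/2 → f/1.4 → f/1.0.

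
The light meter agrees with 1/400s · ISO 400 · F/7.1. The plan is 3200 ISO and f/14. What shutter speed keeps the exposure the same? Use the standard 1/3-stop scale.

ISO: 400 → 500 → 640 → 800 → 1000 → 1250 → 1600 → 2000 → 2500 → 3200 — 3 stops raised (brighter).
Aperture: f/7.1 → f/8 → f/9 → f/10 → f/11 → f/13 → f/14 — 2 stops smaller aperture (darker).
Net change so far: 1 stop brighter. Offset with the shutter speed: 1/400 → 1/500 → 1/640 → 1/800.

1/800s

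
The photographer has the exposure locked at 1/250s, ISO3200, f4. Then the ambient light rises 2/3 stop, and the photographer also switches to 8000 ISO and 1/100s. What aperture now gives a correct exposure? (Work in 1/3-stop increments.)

Scene light: 2/3 stop brighter.
ISO: 3200 → 4000 → 5000 → 6400 → 8000 — 1 1/3 stops raised (brighter).
Shutter speed: 1/250 → 1/200 → 1/160 → 1/125 → 1/100 — 1 1/3 stops slower (brighter).
Net so far: 3 1/3 stops brighter. Aperture: f/4 → f/4.5 → f/5 → f/5.6 → f/6.3 → f/7.1 → f/8 → f/9 → f/10 → f/11 → f/13.

f/13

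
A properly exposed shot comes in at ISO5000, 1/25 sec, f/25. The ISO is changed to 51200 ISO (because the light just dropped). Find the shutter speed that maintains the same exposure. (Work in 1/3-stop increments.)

1/250s

ISO: 5000 → 6400 → 8000 → 10000 → 12800 → 16000 → 20000 → 25600 → 32000 → 40000 → 51200 — 3 1/3 stops higher (brighter).
Need 3 1/3 stops darker from the shutter speed: 1/25 → 1/30 → 1/40 → 1/50 → 1/60 → 1/80 → 1/100 → 1/125 → 1/160 → 1/200 → 1/250.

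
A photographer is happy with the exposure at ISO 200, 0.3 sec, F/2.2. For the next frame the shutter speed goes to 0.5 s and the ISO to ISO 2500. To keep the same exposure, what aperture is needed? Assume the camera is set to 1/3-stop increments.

f/10

Shutter speed: 0.3 → 0.4 → 0.5 — 2/3 stop slower (brighter).
ISO: 200 → 250 → 320 → 400 → 500 → 640 → 800 → 1000 → 1250 → 1600 → 2000 → 2500 — 3 2/3 stops higher (brighter).
Net change so far: 4 1/3 stops brighter. Offset with the aperture: f/2.2 → f/2.5 → f/2.8 → f/3.2 → f/3.5 → f/4 → f/4.5 → f/5 → f/5.6 → f/6.3 → f/7.1 → f/8 → f/9 → f/10.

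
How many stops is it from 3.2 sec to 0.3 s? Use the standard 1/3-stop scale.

3.2 → 2.5 → 2 → 1.6 → 1.3 → 1 → 0.8 → 0.6 → 0.5 → 0.4 → 0.3 — count the steps: 10 third-stops = 3 1/3 stops.

3 1/3 stops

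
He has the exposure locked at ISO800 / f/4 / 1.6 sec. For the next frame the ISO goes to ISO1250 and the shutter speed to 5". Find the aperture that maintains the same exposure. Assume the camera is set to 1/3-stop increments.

f/9

ISO: 800 → 1000 → 1250 — 2/3 stop higher (brighter).
Shutter speed: 1.6 → 2 → 2.5 → 3.2 → 4 → 5 — 1 2/3 stops longer (brighter).
Net change so far: 2 1/3 stops brighter. Offset with the aperture: f/4 → f/4.5 → f/5 → f/5.6 → f/6.3 → f/7.1 → f/8 → f/9.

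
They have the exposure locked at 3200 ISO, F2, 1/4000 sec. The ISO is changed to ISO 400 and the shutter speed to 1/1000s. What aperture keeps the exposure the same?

ISO: 3200 → 1600 → 800 → 400 — 3 stops lower (darker).
Shutter speed: 1/4000 → 1/2000 → 1/1000 — 2 stops slower (brighter).
Net change so far: 1 stop darker. Offset with the aperture: f/2 → f/1.4.

f/1.4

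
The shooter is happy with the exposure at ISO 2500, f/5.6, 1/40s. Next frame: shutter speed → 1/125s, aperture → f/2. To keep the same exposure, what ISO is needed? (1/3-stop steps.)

Shutter speed: 1/40 → 1/50 → 1/60 → 1/80 → 1/100 → 1/125 — 1 2/3 stops faster (darker).
Aperture: f/5.6 → f/5 → f/4.5 → f/4 → f/3.5 → f/3.2 → f/2.8 → f/2.5 → f/2.2 → f/2 — 3 stops larger aperture (brighter).
Net change so far: 1 1/3 stops brighter. Offset with the ISO: 2500 → 2000 → 1600 → 1250 → 1000.

ISO 1000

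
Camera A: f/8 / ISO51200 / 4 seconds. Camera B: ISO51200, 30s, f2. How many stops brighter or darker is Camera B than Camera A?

Aperture: f/8 → f/5.6 → f/4 → f/2.8 → f/2 — 4 stops wider (brighter).
Shutter speed: 4 → 8 → 15 → 30 — 3 stops longer (brighter).
ISO: unchanged.
Net: +4 +3 = +7 stops.

7 stops brighter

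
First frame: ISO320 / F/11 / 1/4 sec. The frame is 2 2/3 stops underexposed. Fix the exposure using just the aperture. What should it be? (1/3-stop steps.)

f/4.5

Underexposed by 2 2/3 stops → need 2 2/3 stops brighter.
Aperture: f/11 → f/10 → f/9 → f/8 → f/7.1 → f/6.3 → f/5.6 → f/5 → f/4.5.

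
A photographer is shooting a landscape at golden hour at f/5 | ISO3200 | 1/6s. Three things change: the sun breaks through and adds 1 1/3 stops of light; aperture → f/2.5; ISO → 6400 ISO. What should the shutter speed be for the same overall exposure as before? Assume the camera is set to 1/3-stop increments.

Scene light: 1 1/3 stops brighter.
Aperture: f/5 → f/4.5 → f/4 → f/3.5 → f/3.2 → f/2.8 → f/2.5 — 2 stops opened up (brighter).
ISO: 3200 → 4000 → 5000 → 6400 — 1 stop raised (brighter).
Net so far: 4 1/3 stops brighter. Shutter speed: 1/6 → 1/8 → 1/10 → 1/13 → 1/15 → 1/20 → 1/25 → 1/30 → 1/40 → 1/50 → 1/60 → 1/80 → 1/100 → 1/125.

1/125s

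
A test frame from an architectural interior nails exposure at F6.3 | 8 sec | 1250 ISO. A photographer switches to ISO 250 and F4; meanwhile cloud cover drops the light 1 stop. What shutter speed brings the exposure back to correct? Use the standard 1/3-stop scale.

Scene light: 1 stop darker.
ISO: 1250 → 1000 → 800 → 640 → 500 → 400 → 320 → 250 — 2 1/3 stops lower (darker).
Aperture: f/6.3 → f/5.6 → f/5 → f/4.5 → f/4 — 1 1/3 stops opened up (brighter).
Net so far: 2 stops darker. Shutter speed: 8 → 10 → 13 → 15 → 20 → 25 → 30.

30 s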